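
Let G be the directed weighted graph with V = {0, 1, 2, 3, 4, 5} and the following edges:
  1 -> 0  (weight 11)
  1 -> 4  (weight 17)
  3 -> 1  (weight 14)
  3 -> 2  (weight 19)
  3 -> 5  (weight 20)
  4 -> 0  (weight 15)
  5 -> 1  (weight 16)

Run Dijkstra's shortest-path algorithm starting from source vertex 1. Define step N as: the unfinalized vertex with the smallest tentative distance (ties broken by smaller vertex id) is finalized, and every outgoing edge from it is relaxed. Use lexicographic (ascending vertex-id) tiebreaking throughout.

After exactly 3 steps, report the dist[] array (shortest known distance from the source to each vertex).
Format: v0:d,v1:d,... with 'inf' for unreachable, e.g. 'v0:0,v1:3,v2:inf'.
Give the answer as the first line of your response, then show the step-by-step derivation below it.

v0:11,v1:0,v2:inf,v3:inf,v4:17,v5:inf

step 1: dist = v0:11,v1:0,v2:inf,v3:inf,v4:17,v5:inf
step 2: dist = v0:11,v1:0,v2:inf,v3:inf,v4:17,v5:inf
step 3: dist = v0:11,v1:0,v2:inf,v3:inf,v4:17,v5:inf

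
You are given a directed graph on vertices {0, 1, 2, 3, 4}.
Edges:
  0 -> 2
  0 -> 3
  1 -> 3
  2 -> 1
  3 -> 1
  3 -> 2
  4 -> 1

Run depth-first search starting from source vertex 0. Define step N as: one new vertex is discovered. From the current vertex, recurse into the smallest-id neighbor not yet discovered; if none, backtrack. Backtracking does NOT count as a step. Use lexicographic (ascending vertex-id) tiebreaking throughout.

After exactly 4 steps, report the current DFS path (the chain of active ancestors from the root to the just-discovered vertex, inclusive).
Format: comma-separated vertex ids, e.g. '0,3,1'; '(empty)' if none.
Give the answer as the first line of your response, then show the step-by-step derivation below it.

0,2,1,3

step 1: discover 0; path=0; order=0
step 2: discover 2; path=0>2; order=0,2
step 3: discover 1; path=0>2>1; order=0,2,1
step 4: discover 3; path=0>2>1>3; order=0,2,1,3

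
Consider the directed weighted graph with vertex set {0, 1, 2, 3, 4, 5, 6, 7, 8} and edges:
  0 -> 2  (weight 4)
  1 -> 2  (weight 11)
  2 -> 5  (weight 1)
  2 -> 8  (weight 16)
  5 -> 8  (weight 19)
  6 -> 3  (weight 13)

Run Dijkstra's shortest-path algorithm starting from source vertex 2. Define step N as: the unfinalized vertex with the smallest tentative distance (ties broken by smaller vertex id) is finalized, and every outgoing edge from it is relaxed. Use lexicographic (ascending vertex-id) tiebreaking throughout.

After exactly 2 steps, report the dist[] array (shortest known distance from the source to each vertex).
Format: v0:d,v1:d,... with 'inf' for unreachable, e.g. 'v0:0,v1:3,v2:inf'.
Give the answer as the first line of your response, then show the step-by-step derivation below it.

v0:inf,v1:inf,v2:0,v3:inf,v4:inf,v5:1,v6:inf,v7:inf,v8:16

step 1: dist = v0:inf,v1:inf,v2:0,v3:inf,v4:inf,v5:1,v6:inf,v7:inf,v8:16
step 2: dist = v0:inf,v1:inf,v2:0,v3:inf,v4:inf,v5:1,v6:inf,v7:inf,v8:16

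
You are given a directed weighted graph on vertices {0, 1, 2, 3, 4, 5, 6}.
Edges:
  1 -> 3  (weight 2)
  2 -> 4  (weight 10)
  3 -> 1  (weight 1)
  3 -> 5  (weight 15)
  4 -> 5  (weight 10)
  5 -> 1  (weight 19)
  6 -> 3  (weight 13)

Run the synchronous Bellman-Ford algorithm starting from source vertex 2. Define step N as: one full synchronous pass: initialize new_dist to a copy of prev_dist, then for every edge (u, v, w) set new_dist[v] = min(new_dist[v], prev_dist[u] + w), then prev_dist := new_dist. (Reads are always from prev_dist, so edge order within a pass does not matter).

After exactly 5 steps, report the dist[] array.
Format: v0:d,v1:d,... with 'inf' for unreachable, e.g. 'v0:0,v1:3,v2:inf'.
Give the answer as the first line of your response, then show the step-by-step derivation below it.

v0:inf,v1:39,v2:0,v3:41,v4:10,v5:20,v6:inf

step 1: dist = v0:inf,v1:inf,v2:0,v3:inf,v4:10,v5:inf,v6:inf
step 2: dist = v0:inf,v1:inf,v2:0,v3:inf,v4:10,v5:20,v6:inf
step 3: dist = v0:inf,v1:39,v2:0,v3:inf,v4:10,v5:20,v6:inf
step 4: dist = v0:inf,v1:39,v2:0,v3:41,v4:10,v5:20,v6:inf
step 5: dist = v0:inf,v1:39,v2:0,v3:41,v4:10,v5:20,v6:inf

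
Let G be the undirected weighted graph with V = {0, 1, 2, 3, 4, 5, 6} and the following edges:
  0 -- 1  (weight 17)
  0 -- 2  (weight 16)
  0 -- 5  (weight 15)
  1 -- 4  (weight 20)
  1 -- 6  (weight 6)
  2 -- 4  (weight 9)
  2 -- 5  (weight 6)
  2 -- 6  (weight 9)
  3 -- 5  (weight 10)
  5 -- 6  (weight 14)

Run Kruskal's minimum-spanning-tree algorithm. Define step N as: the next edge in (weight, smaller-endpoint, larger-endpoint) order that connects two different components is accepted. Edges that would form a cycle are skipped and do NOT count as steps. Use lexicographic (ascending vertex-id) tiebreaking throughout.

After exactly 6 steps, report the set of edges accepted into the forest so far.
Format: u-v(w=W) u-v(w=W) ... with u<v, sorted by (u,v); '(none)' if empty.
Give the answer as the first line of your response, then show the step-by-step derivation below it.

0-5(w=15) 1-6(w=6) 2-4(w=9) 2-5(w=6) 2-6(w=9) 3-5(w=10)

step 1: add edge 1-6 (w=6); MST = {1-6(w=6)}
step 2: add edge 2-5 (w=6); MST = {1-6(w=6) 2-5(w=6)}
step 3: add edge 2-4 (w=9); MST = {1-6(w=6) 2-4(w=9) 2-5(w=6)}
step 4: add edge 2-6 (w=9); MST = {1-6(w=6) 2-4(w=9) 2-5(w=6) 2-6(w=9)}
step 5: add edge 3-5 (w=10); MST = {1-6(w=6) 2-4(w=9) 2-5(w=6) 2-6(w=9) 3-5(w=10)}
step 6: add edge 0-5 (w=15); MST = {0-5(w=15) 1-6(w=6) 2-4(w=9) 2-5(w=6) 2-6(w=9) 3-5(w=10)}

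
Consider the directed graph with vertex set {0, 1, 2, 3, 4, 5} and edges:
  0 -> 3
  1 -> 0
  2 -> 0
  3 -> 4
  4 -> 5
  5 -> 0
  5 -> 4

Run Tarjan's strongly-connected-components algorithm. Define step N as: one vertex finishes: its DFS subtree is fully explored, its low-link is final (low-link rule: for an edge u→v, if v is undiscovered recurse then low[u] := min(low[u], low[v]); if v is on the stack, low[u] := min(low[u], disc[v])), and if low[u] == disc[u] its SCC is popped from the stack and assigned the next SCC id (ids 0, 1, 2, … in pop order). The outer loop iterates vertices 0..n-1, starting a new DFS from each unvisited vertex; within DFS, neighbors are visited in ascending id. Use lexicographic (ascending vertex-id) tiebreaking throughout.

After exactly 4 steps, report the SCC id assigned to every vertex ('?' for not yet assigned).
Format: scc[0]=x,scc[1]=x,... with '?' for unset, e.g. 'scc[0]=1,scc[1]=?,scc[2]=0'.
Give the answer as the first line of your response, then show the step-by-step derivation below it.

scc[0]=0,scc[1]=?,scc[2]=?,scc[3]=0,scc[4]=0,scc[5]=0

step 1: low=(low[0]=0,low[1]=?,low[2]=?,low[3]=1,low[4]=2,low[5]=0); scc=(scc[0]=?,scc[1]=?,scc[2]=?,scc[3]=?,scc[4]=?,scc[5]=?)
step 2: low=(low[0]=0,low[1]=?,low[2]=?,low[3]=1,low[4]=0,low[5]=0); scc=(scc[0]=?,scc[1]=?,scc[2]=?,scc[3]=?,scc[4]=?,scc[5]=?)
step 3: low=(low[0]=0,low[1]=?,low[2]=?,low[3]=0,low[4]=0,low[5]=0); scc=(scc[0]=?,scc[1]=?,scc[2]=?,scc[3]=?,scc[4]=?,scc[5]=?)
step 4: low=(low[0]=0,low[1]=?,low[2]=?,low[3]=0,low[4]=0,low[5]=0); scc=(scc[0]=0,scc[1]=?,scc[2]=?,scc[3]=0,scc[4]=0,scc[5]=0)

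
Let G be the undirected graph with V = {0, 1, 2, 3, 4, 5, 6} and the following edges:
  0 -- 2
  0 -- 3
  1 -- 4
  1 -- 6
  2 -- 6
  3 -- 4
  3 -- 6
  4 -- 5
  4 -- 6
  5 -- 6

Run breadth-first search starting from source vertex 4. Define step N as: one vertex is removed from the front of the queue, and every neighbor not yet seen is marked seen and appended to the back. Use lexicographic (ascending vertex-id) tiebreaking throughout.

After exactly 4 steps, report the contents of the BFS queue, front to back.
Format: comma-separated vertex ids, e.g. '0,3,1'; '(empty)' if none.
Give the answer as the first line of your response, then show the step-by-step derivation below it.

6,0

step 1: dequeue 4; queue=[1,3,5,6]; order=4
step 2: dequeue 1; queue=[3,5,6]; order=4,1
step 3: dequeue 3; queue=[5,6,0]; order=4,1,3
step 4: dequeue 5; queue=[6,0]; order=4,1,3,5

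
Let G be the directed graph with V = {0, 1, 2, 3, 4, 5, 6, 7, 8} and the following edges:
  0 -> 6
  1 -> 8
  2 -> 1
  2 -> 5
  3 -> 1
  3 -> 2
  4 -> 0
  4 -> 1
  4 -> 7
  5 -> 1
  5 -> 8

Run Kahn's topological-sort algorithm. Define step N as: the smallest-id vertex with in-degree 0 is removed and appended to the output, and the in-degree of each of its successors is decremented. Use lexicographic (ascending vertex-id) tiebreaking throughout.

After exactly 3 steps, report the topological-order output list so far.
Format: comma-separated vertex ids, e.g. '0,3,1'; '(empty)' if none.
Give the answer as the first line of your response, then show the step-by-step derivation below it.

3,2,4

step 1: output 3; order=[3]; indeg=(1,3,0,0,0,1,1,1,2)
step 2: output 2; order=[3,2]; indeg=(1,2,0,0,0,0,1,1,2)
step 3: output 4; order=[3,2,4]; indeg=(0,1,0,0,0,0,1,0,2)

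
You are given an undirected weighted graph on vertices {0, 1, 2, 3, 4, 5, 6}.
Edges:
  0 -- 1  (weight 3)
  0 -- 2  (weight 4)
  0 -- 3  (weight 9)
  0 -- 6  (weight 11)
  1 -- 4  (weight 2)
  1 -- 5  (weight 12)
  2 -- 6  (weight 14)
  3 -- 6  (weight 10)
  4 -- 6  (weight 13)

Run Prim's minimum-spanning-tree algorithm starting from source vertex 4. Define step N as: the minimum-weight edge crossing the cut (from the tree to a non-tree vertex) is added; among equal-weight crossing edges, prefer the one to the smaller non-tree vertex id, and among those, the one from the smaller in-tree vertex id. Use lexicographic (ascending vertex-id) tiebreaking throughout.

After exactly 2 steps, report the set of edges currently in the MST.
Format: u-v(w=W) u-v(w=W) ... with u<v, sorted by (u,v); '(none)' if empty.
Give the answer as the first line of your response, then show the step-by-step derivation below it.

0-1(w=3) 1-4(w=2)

step 1: add edge 1-4 (w=2); MST = {1-4(w=2)}
step 2: add edge 0-1 (w=3); MST = {0-1(w=3) 1-4(w=2)}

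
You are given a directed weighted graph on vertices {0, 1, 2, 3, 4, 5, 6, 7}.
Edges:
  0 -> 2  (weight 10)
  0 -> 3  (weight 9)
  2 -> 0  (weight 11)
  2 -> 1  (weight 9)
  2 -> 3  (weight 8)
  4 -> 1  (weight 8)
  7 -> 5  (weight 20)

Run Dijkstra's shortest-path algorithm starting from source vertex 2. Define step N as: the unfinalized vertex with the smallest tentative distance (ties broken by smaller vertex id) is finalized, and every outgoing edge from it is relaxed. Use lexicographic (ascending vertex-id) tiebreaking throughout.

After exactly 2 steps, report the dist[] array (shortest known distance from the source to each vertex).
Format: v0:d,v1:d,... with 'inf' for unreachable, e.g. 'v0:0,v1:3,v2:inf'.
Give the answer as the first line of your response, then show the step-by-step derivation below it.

v0:11,v1:9,v2:0,v3:8,v4:inf,v5:inf,v6:inf,v7:inf

step 1: dist = v0:11,v1:9,v2:0,v3:8,v4:inf,v5:inf,v6:inf,v7:inf
step 2: dist = v0:11,v1:9,v2:0,v3:8,v4:inf,v5:inf,v6:inf,v7:inf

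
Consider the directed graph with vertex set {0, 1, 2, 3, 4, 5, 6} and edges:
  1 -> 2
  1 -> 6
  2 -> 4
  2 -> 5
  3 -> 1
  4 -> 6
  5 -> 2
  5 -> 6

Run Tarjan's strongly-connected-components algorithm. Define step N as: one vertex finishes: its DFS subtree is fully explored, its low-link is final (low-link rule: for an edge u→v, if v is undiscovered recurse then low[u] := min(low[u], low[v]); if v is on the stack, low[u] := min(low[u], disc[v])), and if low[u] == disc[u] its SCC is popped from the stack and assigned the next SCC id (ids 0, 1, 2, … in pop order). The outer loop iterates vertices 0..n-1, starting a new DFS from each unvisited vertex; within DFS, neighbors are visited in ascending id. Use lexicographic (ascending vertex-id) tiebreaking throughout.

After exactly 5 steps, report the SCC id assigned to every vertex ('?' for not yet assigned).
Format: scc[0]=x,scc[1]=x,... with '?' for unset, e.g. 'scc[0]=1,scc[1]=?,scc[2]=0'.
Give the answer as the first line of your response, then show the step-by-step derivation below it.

scc[0]=0,scc[1]=?,scc[2]=3,scc[3]=?,scc[4]=2,scc[5]=3,scc[6]=1

step 1: low=(low[0]=0,low[1]=?,low[2]=?,low[3]=?,low[4]=?,low[5]=?,low[6]=?); scc=(scc[0]=0,scc[1]=?,scc[2]=?,scc[3]=?,scc[4]=?,scc[5]=?,scc[6]=?)
step 2: low=(low[0]=0,low[1]=1,low[2]=2,low[3]=?,low[4]=3,low[5]=?,low[6]=4); scc=(scc[0]=0,scc[1]=?,scc[2]=?,scc[3]=?,scc[4]=?,scc[5]=?,scc[6]=1)
step 3: low=(low[0]=0,low[1]=1,low[2]=2,low[3]=?,low[4]=3,low[5]=?,low[6]=4); scc=(scc[0]=0,scc[1]=?,scc[2]=?,scc[3]=?,scc[4]=2,scc[5]=?,scc[6]=1)
step 4: low=(low[0]=0,low[1]=1,low[2]=2,low[3]=?,low[4]=3,low[5]=2,low[6]=4); scc=(scc[0]=0,scc[1]=?,scc[2]=?,scc[3]=?,scc[4]=2,scc[5]=?,scc[6]=1)
step 5: low=(low[0]=0,low[1]=1,low[2]=2,low[3]=?,low[4]=3,low[5]=2,low[6]=4); scc=(scc[0]=0,scc[1]=?,scc[2]=3,scc[3]=?,scc[4]=2,scc[5]=3,scc[6]=1)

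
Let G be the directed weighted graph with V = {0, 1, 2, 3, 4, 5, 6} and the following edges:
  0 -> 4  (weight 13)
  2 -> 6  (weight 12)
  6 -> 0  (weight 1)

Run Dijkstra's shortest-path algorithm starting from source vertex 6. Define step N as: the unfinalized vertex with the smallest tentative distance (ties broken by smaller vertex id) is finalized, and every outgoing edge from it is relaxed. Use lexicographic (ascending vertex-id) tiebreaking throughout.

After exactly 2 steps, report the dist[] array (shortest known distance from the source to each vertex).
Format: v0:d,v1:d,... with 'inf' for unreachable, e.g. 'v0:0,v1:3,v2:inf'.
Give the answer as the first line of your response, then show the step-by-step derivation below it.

v0:1,v1:inf,v2:inf,v3:inf,v4:14,v5:inf,v6:0

step 1: dist = v0:1,v1:inf,v2:inf,v3:inf,v4:inf,v5:inf,v6:0
step 2: dist = v0:1,v1:inf,v2:inf,v3:inf,v4:14,v5:inf,v6:0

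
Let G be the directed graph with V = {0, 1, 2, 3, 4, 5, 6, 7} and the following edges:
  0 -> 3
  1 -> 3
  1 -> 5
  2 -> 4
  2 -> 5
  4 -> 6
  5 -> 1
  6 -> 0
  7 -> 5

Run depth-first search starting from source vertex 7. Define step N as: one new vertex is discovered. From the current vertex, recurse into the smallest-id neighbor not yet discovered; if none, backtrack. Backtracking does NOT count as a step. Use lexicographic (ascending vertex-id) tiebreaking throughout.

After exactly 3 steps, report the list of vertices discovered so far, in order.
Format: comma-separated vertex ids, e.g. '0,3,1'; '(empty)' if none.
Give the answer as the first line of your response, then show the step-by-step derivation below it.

7,5,1

step 1: discover 7; path=7; order=7
step 2: discover 5; path=7>5; order=7,5
step 3: discover 1; path=7>5>1; order=7,5,1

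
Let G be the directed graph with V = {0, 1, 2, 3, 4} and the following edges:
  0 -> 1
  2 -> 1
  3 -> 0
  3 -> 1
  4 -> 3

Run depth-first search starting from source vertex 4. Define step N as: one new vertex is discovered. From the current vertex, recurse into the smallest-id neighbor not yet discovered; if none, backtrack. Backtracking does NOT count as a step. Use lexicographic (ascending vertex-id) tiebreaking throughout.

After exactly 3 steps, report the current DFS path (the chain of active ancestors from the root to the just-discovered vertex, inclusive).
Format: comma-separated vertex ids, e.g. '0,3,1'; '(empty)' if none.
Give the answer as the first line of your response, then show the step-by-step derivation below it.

4,3,0

step 1: discover 4; path=4; order=4
step 2: discover 3; path=4>3; order=4,3
step 3: discover 0; path=4>3>0; order=4,3,0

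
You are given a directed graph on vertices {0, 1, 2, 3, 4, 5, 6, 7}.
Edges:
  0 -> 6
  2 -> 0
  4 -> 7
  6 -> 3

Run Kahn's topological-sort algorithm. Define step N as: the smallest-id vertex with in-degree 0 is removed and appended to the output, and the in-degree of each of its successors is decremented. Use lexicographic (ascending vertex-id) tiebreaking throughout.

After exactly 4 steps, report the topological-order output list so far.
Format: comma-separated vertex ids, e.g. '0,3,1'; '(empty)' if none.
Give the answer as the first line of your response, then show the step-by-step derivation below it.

1,2,0,4

step 1: output 1; order=[1]; indeg=(1,0,0,1,0,0,1,1)
step 2: output 2; order=[1,2]; indeg=(0,0,0,1,0,0,1,1)
step 3: output 0; order=[1,2,0]; indeg=(0,0,0,1,0,0,0,1)
step 4: output 4; order=[1,2,0,4]; indeg=(0,0,0,1,0,0,0,0)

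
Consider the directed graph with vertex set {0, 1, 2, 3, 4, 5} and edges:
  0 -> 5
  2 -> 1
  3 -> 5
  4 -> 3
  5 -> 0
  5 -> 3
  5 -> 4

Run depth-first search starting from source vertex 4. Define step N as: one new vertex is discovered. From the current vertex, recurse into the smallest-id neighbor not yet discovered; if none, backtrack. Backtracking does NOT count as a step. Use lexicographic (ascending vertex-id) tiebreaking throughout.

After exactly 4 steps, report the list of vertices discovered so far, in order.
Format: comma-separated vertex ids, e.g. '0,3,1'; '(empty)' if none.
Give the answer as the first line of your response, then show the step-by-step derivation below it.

4,3,5,0

step 1: discover 4; path=4; order=4
step 2: discover 3; path=4>3; order=4,3
step 3: discover 5; path=4>3>5; order=4,3,5
step 4: discover 0; path=4>3>5>0; order=4,3,5,0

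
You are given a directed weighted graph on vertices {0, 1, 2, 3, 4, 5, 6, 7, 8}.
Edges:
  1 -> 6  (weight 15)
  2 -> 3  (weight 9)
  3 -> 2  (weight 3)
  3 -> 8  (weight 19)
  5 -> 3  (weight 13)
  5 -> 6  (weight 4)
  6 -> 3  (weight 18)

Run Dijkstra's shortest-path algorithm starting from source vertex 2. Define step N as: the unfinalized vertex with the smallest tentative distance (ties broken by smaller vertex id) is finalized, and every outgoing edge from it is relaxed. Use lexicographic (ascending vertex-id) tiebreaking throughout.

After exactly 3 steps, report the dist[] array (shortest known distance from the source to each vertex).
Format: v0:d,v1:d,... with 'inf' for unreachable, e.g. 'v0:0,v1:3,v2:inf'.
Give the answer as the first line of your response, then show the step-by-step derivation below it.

v0:inf,v1:inf,v2:0,v3:9,v4:inf,v5:inf,v6:inf,v7:inf,v8:28

step 1: dist = v0:inf,v1:inf,v2:0,v3:9,v4:inf,v5:inf,v6:inf,v7:inf,v8:inf
step 2: dist = v0:inf,v1:inf,v2:0,v3:9,v4:inf,v5:inf,v6:inf,v7:inf,v8:28
step 3: dist = v0:inf,v1:inf,v2:0,v3:9,v4:inf,v5:inf,v6:inf,v7:inf,v8:28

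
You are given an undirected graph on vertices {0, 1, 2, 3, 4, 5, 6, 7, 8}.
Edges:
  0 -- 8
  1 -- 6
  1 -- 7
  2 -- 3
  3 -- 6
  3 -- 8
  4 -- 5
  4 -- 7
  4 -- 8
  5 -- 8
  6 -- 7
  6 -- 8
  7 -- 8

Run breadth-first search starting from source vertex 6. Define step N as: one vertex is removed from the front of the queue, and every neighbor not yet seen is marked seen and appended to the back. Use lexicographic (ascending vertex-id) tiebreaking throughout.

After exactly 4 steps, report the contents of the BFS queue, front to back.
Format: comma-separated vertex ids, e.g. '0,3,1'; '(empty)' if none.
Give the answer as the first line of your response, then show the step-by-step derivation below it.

8,2,4

step 1: dequeue 6; queue=[1,3,7,8]; order=6
step 2: dequeue 1; queue=[3,7,8]; order=6,1
step 3: dequeue 3; queue=[7,8,2]; order=6,1,3
step 4: dequeue 7; queue=[8,2,4]; order=6,1,3,7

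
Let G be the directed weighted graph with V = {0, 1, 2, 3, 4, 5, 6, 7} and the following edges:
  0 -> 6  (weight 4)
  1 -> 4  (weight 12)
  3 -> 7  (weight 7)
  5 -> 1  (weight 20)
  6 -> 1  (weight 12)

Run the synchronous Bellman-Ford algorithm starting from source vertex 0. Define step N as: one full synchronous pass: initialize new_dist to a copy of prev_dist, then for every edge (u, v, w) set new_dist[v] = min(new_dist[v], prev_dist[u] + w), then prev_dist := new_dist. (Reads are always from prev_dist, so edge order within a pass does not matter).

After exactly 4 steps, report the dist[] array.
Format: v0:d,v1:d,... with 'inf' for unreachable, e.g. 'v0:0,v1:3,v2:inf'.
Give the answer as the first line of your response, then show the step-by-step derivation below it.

v0:0,v1:16,v2:inf,v3:inf,v4:28,v5:inf,v6:4,v7:inf

step 1: dist = v0:0,v1:inf,v2:inf,v3:inf,v4:inf,v5:inf,v6:4,v7:inf
step 2: dist = v0:0,v1:16,v2:inf,v3:inf,v4:inf,v5:inf,v6:4,v7:inf
step 3: dist = v0:0,v1:16,v2:inf,v3:inf,v4:28,v5:inf,v6:4,v7:inf
step 4: dist = v0:0,v1:16,v2:inf,v3:inf,v4:28,v5:inf,v6:4,v7:inf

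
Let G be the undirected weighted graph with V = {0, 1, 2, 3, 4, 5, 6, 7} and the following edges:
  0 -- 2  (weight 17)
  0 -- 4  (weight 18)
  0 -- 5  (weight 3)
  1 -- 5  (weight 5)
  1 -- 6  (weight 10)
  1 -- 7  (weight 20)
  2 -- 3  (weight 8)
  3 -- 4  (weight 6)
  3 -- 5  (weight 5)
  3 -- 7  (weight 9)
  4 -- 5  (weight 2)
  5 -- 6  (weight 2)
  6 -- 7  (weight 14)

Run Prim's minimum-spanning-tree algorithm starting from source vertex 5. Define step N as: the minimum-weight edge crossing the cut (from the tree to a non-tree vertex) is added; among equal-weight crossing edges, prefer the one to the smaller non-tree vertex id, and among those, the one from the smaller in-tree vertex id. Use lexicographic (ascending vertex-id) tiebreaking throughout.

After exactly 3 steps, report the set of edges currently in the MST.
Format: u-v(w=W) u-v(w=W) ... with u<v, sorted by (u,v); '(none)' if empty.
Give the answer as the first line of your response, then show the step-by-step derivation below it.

0-5(w=3) 4-5(w=2) 5-6(w=2)

step 1: add edge 4-5 (w=2); MST = {4-5(w=2)}
step 2: add edge 5-6 (w=2); MST = {4-5(w=2) 5-6(w=2)}
step 3: add edge 0-5 (w=3); MST = {0-5(w=3) 4-5(w=2) 5-6(w=2)}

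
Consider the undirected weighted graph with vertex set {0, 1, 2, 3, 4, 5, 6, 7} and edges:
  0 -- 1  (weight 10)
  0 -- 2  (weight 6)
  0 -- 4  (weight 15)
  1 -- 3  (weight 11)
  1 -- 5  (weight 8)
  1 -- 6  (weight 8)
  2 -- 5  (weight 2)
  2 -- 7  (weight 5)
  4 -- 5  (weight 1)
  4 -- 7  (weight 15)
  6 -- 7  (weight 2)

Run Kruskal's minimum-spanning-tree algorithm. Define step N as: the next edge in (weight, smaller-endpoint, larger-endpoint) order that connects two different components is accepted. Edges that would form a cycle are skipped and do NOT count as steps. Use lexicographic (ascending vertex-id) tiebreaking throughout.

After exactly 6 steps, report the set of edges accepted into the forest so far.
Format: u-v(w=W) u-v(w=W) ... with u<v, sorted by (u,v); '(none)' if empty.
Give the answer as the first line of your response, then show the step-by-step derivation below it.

0-2(w=6) 1-5(w=8) 2-5(w=2) 2-7(w=5) 4-5(w=1) 6-7(w=2)

step 1: add edge 4-5 (w=1); MST = {4-5(w=1)}
step 2: add edge 2-5 (w=2); MST = {2-5(w=2) 4-5(w=1)}
step 3: add edge 6-7 (w=2); MST = {2-5(w=2) 4-5(w=1) 6-7(w=2)}
step 4: add edge 2-7 (w=5); MST = {2-5(w=2) 2-7(w=5) 4-5(w=1) 6-7(w=2)}
step 5: add edge 0-2 (w=6); MST = {0-2(w=6) 2-5(w=2) 2-7(w=5) 4-5(w=1) 6-7(w=2)}
step 6: add edge 1-5 (w=8); MST = {0-2(w=6) 1-5(w=8) 2-5(w=2) 2-7(w=5) 4-5(w=1) 6-7(w=2)}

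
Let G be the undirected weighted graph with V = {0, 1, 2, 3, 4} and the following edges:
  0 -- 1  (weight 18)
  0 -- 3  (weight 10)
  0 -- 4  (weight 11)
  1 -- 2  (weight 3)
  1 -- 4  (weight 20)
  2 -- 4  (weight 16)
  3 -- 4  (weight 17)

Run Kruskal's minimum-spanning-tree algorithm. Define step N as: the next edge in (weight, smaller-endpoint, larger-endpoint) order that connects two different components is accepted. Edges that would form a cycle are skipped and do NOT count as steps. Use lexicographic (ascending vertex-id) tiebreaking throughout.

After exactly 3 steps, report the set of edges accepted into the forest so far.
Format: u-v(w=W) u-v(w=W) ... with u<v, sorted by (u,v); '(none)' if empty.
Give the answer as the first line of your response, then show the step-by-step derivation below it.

0-3(w=10) 0-4(w=11) 1-2(w=3)

step 1: add edge 1-2 (w=3); MST = {1-2(w=3)}
step 2: add edge 0-3 (w=10); MST = {0-3(w=10) 1-2(w=3)}
step 3: add edge 0-4 (w=11); MST = {0-3(w=10) 0-4(w=11) 1-2(w=3)}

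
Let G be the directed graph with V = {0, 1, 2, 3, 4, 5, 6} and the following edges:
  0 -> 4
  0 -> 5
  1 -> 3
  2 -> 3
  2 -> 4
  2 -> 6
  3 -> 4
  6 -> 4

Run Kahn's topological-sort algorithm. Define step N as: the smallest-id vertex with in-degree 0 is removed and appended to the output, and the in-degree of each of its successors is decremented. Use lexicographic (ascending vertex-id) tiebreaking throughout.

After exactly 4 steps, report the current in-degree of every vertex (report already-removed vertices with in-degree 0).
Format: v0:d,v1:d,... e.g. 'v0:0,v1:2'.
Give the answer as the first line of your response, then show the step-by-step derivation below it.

v0:0,v1:0,v2:0,v3:0,v4:1,v5:0,v6:0

step 1: output 0; order=[0]; indeg=(0,0,0,2,3,0,1)
step 2: output 1; order=[0,1]; indeg=(0,0,0,1,3,0,1)
step 3: output 2; order=[0,1,2]; indeg=(0,0,0,0,2,0,0)
step 4: output 3; order=[0,1,2,3]; indeg=(0,0,0,0,1,0,0)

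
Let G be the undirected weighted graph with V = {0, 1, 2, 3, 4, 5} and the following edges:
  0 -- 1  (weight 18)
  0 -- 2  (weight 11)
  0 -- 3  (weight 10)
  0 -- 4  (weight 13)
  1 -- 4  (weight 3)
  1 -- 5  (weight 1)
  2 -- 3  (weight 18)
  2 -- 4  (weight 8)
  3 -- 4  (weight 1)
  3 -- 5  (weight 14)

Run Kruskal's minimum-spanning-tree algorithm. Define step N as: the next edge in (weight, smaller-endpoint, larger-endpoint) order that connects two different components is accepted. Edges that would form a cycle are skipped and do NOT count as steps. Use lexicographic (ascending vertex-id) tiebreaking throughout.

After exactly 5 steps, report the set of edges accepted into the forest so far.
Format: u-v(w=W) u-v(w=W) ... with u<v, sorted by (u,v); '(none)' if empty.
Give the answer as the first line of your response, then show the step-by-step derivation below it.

0-3(w=10) 1-4(w=3) 1-5(w=1) 2-4(w=8) 3-4(w=1)

step 1: add edge 1-5 (w=1); MST = {1-5(w=1)}
step 2: add edge 3-4 (w=1); MST = {1-5(w=1) 3-4(w=1)}
step 3: add edge 1-4 (w=3); MST = {1-4(w=3) 1-5(w=1) 3-4(w=1)}
step 4: add edge 2-4 (w=8); MST = {1-4(w=3) 1-5(w=1) 2-4(w=8) 3-4(w=1)}
step 5: add edge 0-3 (w=10); MST = {0-3(w=10) 1-4(w=3) 1-5(w=1) 2-4(w=8) 3-4(w=1)}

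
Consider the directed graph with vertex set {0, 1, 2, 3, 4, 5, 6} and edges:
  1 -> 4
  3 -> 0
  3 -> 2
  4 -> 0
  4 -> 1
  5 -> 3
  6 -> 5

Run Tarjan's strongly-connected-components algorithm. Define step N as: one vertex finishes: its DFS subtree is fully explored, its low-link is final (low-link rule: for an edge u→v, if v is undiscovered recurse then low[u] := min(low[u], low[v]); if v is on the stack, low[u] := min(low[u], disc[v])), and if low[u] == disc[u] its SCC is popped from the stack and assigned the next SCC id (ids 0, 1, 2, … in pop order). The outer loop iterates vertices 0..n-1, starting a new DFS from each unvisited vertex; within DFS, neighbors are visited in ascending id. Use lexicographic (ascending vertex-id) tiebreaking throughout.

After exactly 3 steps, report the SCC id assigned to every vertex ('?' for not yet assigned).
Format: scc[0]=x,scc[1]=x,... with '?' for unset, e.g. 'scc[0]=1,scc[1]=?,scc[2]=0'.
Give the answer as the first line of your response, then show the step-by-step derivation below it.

scc[0]=0,scc[1]=1,scc[2]=?,scc[3]=?,scc[4]=1,scc[5]=?,scc[6]=?

step 1: low=(low[0]=0,low[1]=?,low[2]=?,low[3]=?,low[4]=?,low[5]=?,low[6]=?); scc=(scc[0]=0,scc[1]=?,scc[2]=?,scc[3]=?,scc[4]=?,scc[5]=?,scc[6]=?)
step 2: low=(low[0]=0,low[1]=1,low[2]=?,low[3]=?,low[4]=1,low[5]=?,low[6]=?); scc=(scc[0]=0,scc[1]=?,scc[2]=?,scc[3]=?,scc[4]=?,scc[5]=?,scc[6]=?)
step 3: low=(low[0]=0,low[1]=1,low[2]=?,low[3]=?,low[4]=1,low[5]=?,low[6]=?); scc=(scc[0]=0,scc[1]=1,scc[2]=?,scc[3]=?,scc[4]=1,scc[5]=?,scc[6]=?)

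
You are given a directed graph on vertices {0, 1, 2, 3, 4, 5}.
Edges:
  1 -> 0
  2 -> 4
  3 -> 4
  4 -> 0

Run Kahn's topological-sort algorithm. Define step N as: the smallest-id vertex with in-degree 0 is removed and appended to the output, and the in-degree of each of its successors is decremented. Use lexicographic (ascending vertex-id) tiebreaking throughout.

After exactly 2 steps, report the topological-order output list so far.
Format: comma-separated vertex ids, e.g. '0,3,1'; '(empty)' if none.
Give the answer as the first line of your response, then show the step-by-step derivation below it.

1,2

step 1: output 1; order=[1]; indeg=(1,0,0,0,2,0)
step 2: output 2; order=[1,2]; indeg=(1,0,0,0,1,0)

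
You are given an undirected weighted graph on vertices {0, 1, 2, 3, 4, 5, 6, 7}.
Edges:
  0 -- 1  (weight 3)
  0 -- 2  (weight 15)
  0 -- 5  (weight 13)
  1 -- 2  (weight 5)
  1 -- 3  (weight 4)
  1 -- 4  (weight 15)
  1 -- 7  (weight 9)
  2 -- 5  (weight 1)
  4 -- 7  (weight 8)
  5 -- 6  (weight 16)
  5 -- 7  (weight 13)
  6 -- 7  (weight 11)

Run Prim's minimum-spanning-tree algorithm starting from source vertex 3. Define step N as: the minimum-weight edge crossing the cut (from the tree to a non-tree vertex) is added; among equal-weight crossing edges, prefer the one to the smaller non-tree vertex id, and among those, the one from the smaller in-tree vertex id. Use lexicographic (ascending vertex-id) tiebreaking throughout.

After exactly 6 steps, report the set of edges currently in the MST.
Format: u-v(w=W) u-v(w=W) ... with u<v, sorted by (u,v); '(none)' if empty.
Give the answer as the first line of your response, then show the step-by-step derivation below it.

0-1(w=3) 1-2(w=5) 1-3(w=4) 1-7(w=9) 2-5(w=1) 4-7(w=8)

step 1: add edge 1-3 (w=4); MST = {1-3(w=4)}
step 2: add edge 0-1 (w=3); MST = {0-1(w=3) 1-3(w=4)}
step 3: add edge 1-2 (w=5); MST = {0-1(w=3) 1-2(w=5) 1-3(w=4)}
step 4: add edge 2-5 (w=1); MST = {0-1(w=3) 1-2(w=5) 1-3(w=4) 2-5(w=1)}
step 5: add edge 1-7 (w=9); MST = {0-1(w=3) 1-2(w=5) 1-3(w=4) 1-7(w=9) 2-5(w=1)}
step 6: add edge 4-7 (w=8); MST = {0-1(w=3) 1-2(w=5) 1-3(w=4) 1-7(w=9) 2-5(w=1) 4-7(w=8)}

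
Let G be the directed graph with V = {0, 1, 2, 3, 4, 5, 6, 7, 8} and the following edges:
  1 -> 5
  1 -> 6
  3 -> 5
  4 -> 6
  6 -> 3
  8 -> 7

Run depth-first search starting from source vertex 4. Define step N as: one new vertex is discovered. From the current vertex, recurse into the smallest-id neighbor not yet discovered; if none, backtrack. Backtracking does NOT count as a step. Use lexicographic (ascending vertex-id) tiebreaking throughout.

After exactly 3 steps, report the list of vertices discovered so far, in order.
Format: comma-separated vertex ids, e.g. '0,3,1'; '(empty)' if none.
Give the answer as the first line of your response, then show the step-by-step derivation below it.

4,6,3

step 1: discover 4; path=4; order=4
step 2: discover 6; path=4>6; order=4,6
step 3: discover 3; path=4>6>3; order=4,6,3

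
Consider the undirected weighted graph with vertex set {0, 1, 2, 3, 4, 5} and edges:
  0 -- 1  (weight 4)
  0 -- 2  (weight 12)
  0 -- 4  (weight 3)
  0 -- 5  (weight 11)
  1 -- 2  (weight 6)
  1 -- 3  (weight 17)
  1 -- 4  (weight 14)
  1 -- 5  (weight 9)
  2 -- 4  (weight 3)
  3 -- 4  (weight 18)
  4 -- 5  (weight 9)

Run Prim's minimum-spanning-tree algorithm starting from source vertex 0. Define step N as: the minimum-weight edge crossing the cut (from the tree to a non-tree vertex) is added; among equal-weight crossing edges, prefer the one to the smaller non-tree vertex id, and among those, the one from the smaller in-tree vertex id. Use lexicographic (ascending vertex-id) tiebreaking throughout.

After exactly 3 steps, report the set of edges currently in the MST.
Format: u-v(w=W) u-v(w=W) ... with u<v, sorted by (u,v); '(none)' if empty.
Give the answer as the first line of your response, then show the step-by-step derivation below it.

0-1(w=4) 0-4(w=3) 2-4(w=3)

step 1: add edge 0-4 (w=3); MST = {0-4(w=3)}
step 2: add edge 2-4 (w=3); MST = {0-4(w=3) 2-4(w=3)}
step 3: add edge 0-1 (w=4); MST = {0-1(w=4) 0-4(w=3) 2-4(w=3)}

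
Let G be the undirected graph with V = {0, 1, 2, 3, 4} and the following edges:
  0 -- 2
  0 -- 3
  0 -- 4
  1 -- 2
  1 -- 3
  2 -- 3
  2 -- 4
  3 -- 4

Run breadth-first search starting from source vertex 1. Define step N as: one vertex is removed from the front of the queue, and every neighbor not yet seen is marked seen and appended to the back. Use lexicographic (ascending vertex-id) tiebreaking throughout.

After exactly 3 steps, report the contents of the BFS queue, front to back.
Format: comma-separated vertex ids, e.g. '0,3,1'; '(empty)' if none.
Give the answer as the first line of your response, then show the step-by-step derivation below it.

0,4

step 1: dequeue 1; queue=[2,3]; order=1
step 2: dequeue 2; queue=[3,0,4]; order=1,2
step 3: dequeue 3; queue=[0,4]; order=1,2,3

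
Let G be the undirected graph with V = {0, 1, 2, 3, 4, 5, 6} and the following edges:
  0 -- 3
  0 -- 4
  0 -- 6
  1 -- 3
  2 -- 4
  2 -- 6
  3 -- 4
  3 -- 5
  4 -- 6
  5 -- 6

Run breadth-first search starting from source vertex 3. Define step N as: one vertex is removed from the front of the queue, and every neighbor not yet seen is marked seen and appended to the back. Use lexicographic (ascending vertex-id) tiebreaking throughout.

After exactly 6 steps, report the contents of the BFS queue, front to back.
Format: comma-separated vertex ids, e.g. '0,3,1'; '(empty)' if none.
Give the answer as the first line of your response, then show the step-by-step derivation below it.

2

step 1: dequeue 3; queue=[0,1,4,5]; order=3
step 2: dequeue 0; queue=[1,4,5,6]; order=3,0
step 3: dequeue 1; queue=[4,5,6]; order=3,0,1
step 4: dequeue 4; queue=[5,6,2]; order=3,0,1,4
step 5: dequeue 5; queue=[6,2]; order=3,0,1,4,5
step 6: dequeue 6; queue=[2]; order=3,0,1,4,5,6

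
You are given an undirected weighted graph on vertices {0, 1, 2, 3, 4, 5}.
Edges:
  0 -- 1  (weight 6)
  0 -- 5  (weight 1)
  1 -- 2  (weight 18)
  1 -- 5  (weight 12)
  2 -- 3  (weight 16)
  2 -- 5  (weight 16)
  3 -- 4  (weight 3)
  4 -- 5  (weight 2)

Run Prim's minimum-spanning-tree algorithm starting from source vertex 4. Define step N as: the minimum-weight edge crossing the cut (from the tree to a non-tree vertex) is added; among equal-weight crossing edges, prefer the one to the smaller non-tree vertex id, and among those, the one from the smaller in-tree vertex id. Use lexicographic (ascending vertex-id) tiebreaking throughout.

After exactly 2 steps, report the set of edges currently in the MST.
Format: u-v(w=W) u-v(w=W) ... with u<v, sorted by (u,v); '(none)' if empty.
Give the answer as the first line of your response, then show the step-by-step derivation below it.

0-5(w=1) 4-5(w=2)

step 1: add edge 4-5 (w=2); MST = {4-5(w=2)}
step 2: add edge 0-5 (w=1); MST = {0-5(w=1) 4-5(w=2)}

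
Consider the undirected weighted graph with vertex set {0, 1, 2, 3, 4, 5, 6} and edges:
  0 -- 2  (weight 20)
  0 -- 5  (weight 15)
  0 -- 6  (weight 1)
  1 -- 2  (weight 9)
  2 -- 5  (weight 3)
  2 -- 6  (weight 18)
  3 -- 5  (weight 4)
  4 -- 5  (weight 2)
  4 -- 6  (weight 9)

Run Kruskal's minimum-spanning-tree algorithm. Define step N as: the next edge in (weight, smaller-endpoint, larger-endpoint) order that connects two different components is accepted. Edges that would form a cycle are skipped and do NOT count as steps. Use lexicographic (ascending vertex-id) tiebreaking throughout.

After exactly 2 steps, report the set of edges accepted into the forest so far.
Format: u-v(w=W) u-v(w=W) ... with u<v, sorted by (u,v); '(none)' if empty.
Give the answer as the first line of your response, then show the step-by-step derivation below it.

0-6(w=1) 4-5(w=2)

step 1: add edge 0-6 (w=1); MST = {0-6(w=1)}
step 2: add edge 4-5 (w=2); MST = {0-6(w=1) 4-5(w=2)}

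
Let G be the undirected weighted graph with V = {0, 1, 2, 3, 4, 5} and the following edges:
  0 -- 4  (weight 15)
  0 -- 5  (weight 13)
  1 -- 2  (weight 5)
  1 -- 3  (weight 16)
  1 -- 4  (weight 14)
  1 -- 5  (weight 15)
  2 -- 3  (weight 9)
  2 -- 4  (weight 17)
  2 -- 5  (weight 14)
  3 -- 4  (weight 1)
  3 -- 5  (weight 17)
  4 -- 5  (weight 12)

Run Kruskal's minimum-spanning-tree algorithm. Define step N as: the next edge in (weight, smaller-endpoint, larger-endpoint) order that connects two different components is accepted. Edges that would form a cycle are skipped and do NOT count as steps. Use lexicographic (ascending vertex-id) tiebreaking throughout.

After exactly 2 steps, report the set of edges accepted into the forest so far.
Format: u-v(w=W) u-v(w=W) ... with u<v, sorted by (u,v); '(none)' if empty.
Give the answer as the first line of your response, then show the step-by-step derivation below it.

1-2(w=5) 3-4(w=1)

step 1: add edge 3-4 (w=1); MST = {3-4(w=1)}
step 2: add edge 1-2 (w=5); MST = {1-2(w=5) 3-4(w=1)}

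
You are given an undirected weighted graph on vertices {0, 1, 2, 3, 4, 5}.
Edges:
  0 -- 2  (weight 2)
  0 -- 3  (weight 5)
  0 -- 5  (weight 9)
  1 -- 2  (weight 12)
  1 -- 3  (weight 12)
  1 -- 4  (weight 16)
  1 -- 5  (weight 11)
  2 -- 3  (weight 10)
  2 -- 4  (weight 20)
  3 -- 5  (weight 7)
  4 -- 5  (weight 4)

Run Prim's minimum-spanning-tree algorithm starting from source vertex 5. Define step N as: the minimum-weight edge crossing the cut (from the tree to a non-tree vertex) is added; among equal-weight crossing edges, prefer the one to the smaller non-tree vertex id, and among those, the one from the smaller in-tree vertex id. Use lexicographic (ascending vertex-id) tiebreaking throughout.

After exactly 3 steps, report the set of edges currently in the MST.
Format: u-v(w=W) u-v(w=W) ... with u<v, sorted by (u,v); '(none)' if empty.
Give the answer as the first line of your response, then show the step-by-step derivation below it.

0-3(w=5) 3-5(w=7) 4-5(w=4)

step 1: add edge 4-5 (w=4); MST = {4-5(w=4)}
step 2: add edge 3-5 (w=7); MST = {3-5(w=7) 4-5(w=4)}
step 3: add edge 0-3 (w=5); MST = {0-3(w=5) 3-5(w=7) 4-5(w=4)}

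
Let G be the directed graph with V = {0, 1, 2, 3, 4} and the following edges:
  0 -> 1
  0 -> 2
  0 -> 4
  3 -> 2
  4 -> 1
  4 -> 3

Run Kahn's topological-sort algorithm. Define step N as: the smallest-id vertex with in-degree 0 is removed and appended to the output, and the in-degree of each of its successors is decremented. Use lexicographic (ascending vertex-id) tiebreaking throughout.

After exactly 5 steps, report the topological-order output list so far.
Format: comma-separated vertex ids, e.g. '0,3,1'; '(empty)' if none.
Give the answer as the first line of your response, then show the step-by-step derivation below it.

0,4,1,3,2

step 1: output 0; order=[0]; indeg=(0,1,1,1,0)
step 2: output 4; order=[0,4]; indeg=(0,0,1,0,0)
step 3: output 1; order=[0,4,1]; indeg=(0,0,1,0,0)
step 4: output 3; order=[0,4,1,3]; indeg=(0,0,0,0,0)
step 5: output 2; order=[0,4,1,3,2]; indeg=(0,0,0,0,0)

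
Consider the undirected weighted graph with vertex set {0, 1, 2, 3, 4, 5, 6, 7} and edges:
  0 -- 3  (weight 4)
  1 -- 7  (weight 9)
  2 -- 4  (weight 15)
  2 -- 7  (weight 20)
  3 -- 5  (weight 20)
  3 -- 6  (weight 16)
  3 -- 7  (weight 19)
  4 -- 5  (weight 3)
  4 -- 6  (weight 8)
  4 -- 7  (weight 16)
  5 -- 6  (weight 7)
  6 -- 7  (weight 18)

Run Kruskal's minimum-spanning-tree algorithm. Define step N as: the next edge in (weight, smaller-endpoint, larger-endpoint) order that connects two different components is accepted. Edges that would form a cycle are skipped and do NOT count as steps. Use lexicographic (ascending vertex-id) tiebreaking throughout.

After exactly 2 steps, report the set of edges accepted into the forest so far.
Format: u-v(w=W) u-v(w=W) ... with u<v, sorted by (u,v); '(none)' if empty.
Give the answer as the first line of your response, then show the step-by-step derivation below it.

0-3(w=4) 4-5(w=3)

step 1: add edge 4-5 (w=3); MST = {4-5(w=3)}
step 2: add edge 0-3 (w=4); MST = {0-3(w=4) 4-5(w=3)}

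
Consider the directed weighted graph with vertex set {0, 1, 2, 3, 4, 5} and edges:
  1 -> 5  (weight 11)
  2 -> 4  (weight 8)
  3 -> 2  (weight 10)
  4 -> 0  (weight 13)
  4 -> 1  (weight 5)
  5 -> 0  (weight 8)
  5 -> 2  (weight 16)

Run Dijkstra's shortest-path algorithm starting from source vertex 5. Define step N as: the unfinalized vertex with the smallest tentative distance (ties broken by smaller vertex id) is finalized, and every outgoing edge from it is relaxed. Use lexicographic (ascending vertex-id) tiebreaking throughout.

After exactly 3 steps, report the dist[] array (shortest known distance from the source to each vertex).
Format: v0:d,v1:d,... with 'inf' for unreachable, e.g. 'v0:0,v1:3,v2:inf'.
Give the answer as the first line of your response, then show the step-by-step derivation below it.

v0:8,v1:inf,v2:16,v3:inf,v4:24,v5:0

step 1: dist = v0:8,v1:inf,v2:16,v3:inf,v4:inf,v5:0
step 2: dist = v0:8,v1:inf,v2:16,v3:inf,v4:inf,v5:0
step 3: dist = v0:8,v1:inf,v2:16,v3:inf,v4:24,v5:0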